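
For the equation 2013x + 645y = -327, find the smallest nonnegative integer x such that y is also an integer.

186

gcd(2013, 645) = 3.
3 divides -327, so solutions exist.
By Bézout, 2013·(91) + 645·(-284) = 3.
Scale by -327/3 = -109: (x₀, y₀) = (-9919, 30956).
General solution: x = -9919 + 215t, y = 30956 - 671t for integer t.
x ≥ 0: smallest is -9919 mod 215 = 186 (at t = 47), with y = -581.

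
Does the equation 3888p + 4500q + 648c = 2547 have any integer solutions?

gcd(4500, 3888) = 36.
gcd(36, 648) = 36.
36 does not divide 2547 (remainder 27), so no integer solutions.

no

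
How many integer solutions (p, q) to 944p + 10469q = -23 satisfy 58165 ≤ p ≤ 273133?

gcd(10469, 944) = 1.
By Bézout, 944*(2340) + 10469*(-211) = 1.
Particular solution: (8994, -811).
General solution: p = 8994 + 10469t, q = -811 - 944t for integer t.
58165 ≤ 8994 + 10469t ≤ 273133 gives t ∈ [5, 25], which is 21 values.

21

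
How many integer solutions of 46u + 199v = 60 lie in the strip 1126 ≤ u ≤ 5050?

gcd(199, 46) = 1  (199 = 4×46 + 15, 46 = 3×15 + 1, 15 = 15×1).
Back-substituting, 46×(13) + 199×(-3) = 1.
Scale by 60: particular solution (780, -180); reduce u mod 199: (183, -42).
General solution: u = 183 + 199t, v = -42 - 46t for integer t.
1126 ≤ 183 + 199t ≤ 5050 gives t ∈ [5, 24], which is 20 values.

20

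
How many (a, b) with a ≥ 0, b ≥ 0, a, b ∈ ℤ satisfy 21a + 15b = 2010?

20

gcd(21, 15) = 3.
By Bézout, 21·(-2) + 15·(3) = 3.
One solution: (0, 134).
General: a = 0 + 5t, b = 134 - 7t.
a ≥ 0 ⇒ t ≥ 0; b ≥ 0 ⇒ t ≤ 19. So t ∈ [0, 19]: 20 solutions.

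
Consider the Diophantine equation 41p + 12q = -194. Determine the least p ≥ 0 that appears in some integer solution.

2

gcd(41, 12) = 1.
1 divides -194, so solutions exist.
By Bézout, 41*(5) + 12*(-17) = 1.
Scale by -194/1 = -194: (p₀, q₀) = (-970, 3298).
General solution: p = -970 + 12t, q = 3298 - 41t for integer t.
p ≥ 0: smallest is -970 mod 12 = 2 (at t = 81), with q = -23.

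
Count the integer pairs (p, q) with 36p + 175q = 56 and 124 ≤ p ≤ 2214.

gcd(175, 36) = 1.
By Bézout, 36·(-34) + 175·(7) = 1.
Particular solution: (21, -4).
General solution: p = 21 + 175t, q = -4 - 36t for integer t.
124 ≤ 21 + 175t ≤ 2214 gives t ∈ [1, 12], which is 12 values.

12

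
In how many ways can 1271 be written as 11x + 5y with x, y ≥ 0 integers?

23

gcd(11, 5):
  11 = 2*5 + 1
  5 = 5*1
so gcd(11, 5) = 1.
Back-substitute for Bézout coefficients:
  1 = 11 - 2*5
  ... = 11*(1) + 5*(-2)
Scale by 1271: one solution is (1271, -2542). Reduce x mod 5: (1, 252).
General: x = 1 + 5t, y = 252 - 11t.
x ≥ 0 ⇒ t ≥ 0; y ≥ 0 ⇒ t ≤ 22. So t ∈ [0, 22]: 23 solutions.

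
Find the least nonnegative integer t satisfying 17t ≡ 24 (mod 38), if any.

gcd(38, 17):
  38 = 2×17 + 4
  17 = 4×4 + 1
  4 = 4×1
so gcd(38, 17) = 1.
1 divides 24, so solutions exist.
Back-substitute for Bézout coefficients:
  1 = 17 - 4×4
  ... = 17×(9) + 38×(-4)
So 17×(9) ≡ 1 (mod 38); multiply by 24: t ≡ 216 (mod 38).
Smallest nonnegative: t = 216 mod 38 = 26.

26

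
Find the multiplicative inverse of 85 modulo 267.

gcd(267, 85) = 1.
By Bézout, 85*(22) + 267*(-7) = 1.
So 85*22 ≡ 1 (mod 267), and 22 mod 267 = 22.

22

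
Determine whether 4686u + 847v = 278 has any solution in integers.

no

gcd(4686, 847) = 11  (4686 = 5·847 + 451, 847 = 1·451 + 396, 451 = 1·396 + 55, 396 = 7·55 + 11, 55 = 5·11).
11 does not divide 278 (remainder 3), so no integer solutions.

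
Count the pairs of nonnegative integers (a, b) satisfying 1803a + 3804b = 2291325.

gcd(3804, 1803) = 3.
By Bézout, 1803*(365) + 3804*(-173) = 3.
One solution: (467, 381).
General: a = 467 + 1268t, b = 381 - 601t.
a ≥ 0 ⇒ t ≥ 0; b ≥ 0 ⇒ t ≤ 0. So t ∈ [0, 0]: 1 solution.

1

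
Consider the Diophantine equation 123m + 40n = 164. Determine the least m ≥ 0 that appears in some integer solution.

28

gcd(123, 40):
  123 = 3·40 + 3
  40 = 13·3 + 1
  3 = 3·1
so gcd(123, 40) = 1.
1 divides 164, so solutions exist.
Back-substitute for Bézout coefficients:
  1 = 40 - 13·3
  ... = 123·(-13) + 40·(40)
Scale by 164/1 = 164: (m₀, n₀) = (-2132, 6560).
General solution: m = -2132 + 40t, n = 6560 - 123t for integer t.
m ≥ 0: smallest is -2132 mod 40 = 28 (at t = 54), with n = -82.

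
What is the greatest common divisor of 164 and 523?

1

gcd(523, 164) = 1  (523 = 3·164 + 31, 164 = 5·31 + 9, 31 = 3·9 + 4, 9 = 2·4 + 1, 4 = 4·1).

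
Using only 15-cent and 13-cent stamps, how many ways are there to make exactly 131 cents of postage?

Need nonnegative integers with 15j + 13k = 131.
gcd(15, 13) = 1, and 15·(-6) + 13·(7) = 1.
So (j₀, k₀) = (-786, 917); general j = -786 + 13t, k = 917 - 15t.
j ≥ 0 ⇒ t ≥ 61; k ≥ 0 ⇒ t ≤ 61. That's 1 value of t.

1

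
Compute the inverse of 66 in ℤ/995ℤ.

196

gcd(995, 66) = 1.
By Bézout, 66×(196) + 995×(-13) = 1.
So 66×196 ≡ 1 (mod 995), and 196 mod 995 = 196.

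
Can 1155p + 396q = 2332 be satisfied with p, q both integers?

no

gcd(1155, 396) = 33  (1155 = 2*396 + 363, 396 = 1*363 + 33, 363 = 11*33).
33 does not divide 2332 (remainder 22), so no integer solutions.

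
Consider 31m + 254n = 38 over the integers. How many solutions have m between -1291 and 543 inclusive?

8

gcd(254, 31):
  254 = 8·31 + 6
  31 = 5·6 + 1
  6 = 6·1
so gcd(254, 31) = 1.
Back-substitute for Bézout coefficients:
  1 = 31 - 5·6
  ... = 31·(41) + 254·(-5)
Scale by 38: particular solution (1558, -190); reduce m mod 254: (34, -4).
General solution: m = 34 + 254t, n = -4 - 31t for integer t.
-1291 ≤ 34 + 254t ≤ 543 gives t ∈ [-5, 2], which is 8 values.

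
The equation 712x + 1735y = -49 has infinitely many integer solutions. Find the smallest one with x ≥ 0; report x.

gcd(1735, 712):
  1735 = 2×712 + 311
  712 = 2×311 + 90
  311 = 3×90 + 41
  90 = 2×41 + 8
  41 = 5×8 + 1
  8 = 8×1
so gcd(1735, 712) = 1.
1 divides -49, so solutions exist.
Back-substitute for Bézout coefficients:
  1 = 41 - 5×8
  ... = 712×(-212) + 1735×(87)
Scale by -49/1 = -49: (x₀, y₀) = (10388, -4263).
General solution: x = 10388 + 1735t, y = -4263 - 712t for integer t.
x ≥ 0: smallest is 10388 mod 1735 = 1713 (at t = -5), with y = -703.

1713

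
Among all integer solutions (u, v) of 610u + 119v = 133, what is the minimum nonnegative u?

112

gcd(610, 119) = 1  (610 = 5*119 + 15, 119 = 7*15 + 14, 15 = 1*14 + 1, 14 = 14*1).
1 divides 133, so solutions exist.
Back-substituting, 610*(8) + 119*(-41) = 1.
Scale by 133/1 = 133: (u₀, v₀) = (1064, -5453).
General solution: u = 1064 + 119t, v = -5453 - 610t for integer t.
u ≥ 0: smallest is 1064 mod 119 = 112 (at t = -8), with v = -573.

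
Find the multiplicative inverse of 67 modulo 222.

gcd(222, 67):
  222 = 3·67 + 21
  67 = 3·21 + 4
  21 = 5·4 + 1
  4 = 4·1
so gcd(222, 67) = 1.
Back-substitute for Bézout coefficients:
  1 = 21 - 5·4
  ... = 67·(-53) + 222·(16)
So 67·-53 ≡ 1 (mod 222), and -53 mod 222 = 169.

169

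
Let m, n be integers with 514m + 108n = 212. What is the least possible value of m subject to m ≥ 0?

gcd(514, 108):
  514 = 4×108 + 82
  108 = 1×82 + 26
  82 = 3×26 + 4
  26 = 6×4 + 2
  4 = 2×2
so gcd(514, 108) = 2.
2 divides 212, so solutions exist.
Back-substitute for Bézout coefficients:
  2 = 26 - 6×4
  ... = 514×(-25) + 108×(119)
Scale by 212/2 = 106: (m₀, n₀) = (-2650, 12614).
General solution: m = -2650 + 54t, n = 12614 - 257t for integer t.
m ≥ 0: smallest is -2650 mod 54 = 50 (at t = 50), with n = -236.

50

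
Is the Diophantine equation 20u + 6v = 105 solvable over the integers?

gcd(20, 6) = 2  (20 = 3*6 + 2, 6 = 3*2).
2 does not divide 105 (remainder 1), so no integer solutions.

no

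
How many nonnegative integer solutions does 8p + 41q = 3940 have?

gcd(41, 8) = 1.
By Bézout, 8*(-5) + 41*(1) = 1.
One solution: (21, 92).
General: p = 21 + 41t, q = 92 - 8t.
p ≥ 0 ⇒ t ≥ 0; q ≥ 0 ⇒ t ≤ 11. So t ∈ [0, 11]: 12 solutions.

12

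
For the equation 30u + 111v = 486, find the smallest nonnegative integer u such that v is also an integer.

gcd(111, 30) = 3.
3 divides 486, so solutions exist.
By Bézout, 30·(-11) + 111·(3) = 3.
Scale by 486/3 = 162: (u₀, v₀) = (-1782, 486).
General solution: u = -1782 + 37t, v = 486 - 10t for integer t.
u ≥ 0: smallest is -1782 mod 37 = 31 (at t = 49), with v = -4.

31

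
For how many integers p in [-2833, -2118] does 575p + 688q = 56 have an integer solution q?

gcd(688, 575):
  688 = 1·575 + 113
  575 = 5·113 + 10
  113 = 11·10 + 3
  10 = 3·3 + 1
  3 = 3·1
so gcd(688, 575) = 1.
Back-substitute for Bézout coefficients:
  1 = 10 - 3·3
  ... = 575·(207) + 688·(-173)
Scale by 56: particular solution (11592, -9688); reduce p mod 688: (584, -488).
General solution: p = 584 + 688t, q = -488 - 575t for integer t.
-2833 ≤ 584 + 688t ≤ -2118 gives t ∈ [-4, -4], which is 1 value.

1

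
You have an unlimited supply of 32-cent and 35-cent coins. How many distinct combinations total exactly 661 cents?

Need nonnegative integers with 32j + 35k = 661.
gcd(32, 35) = 1, and 32·(-12) + 35·(11) = 1.
So (j₀, k₀) = (-7932, 7271); general j = -7932 + 35t, k = 7271 - 32t.
j ≥ 0 ⇒ t ≥ 227; k ≥ 0 ⇒ t ≤ 227. That's 1 value of t.

1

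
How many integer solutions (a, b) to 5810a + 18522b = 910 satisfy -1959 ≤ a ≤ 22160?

gcd(18522, 5810) = 14  (18522 = 3*5810 + 1092, 5810 = 5*1092 + 350, 1092 = 3*350 + 42, 350 = 8*42 + 14, 42 = 3*14).
Back-substituting, 5810*(424) + 18522*(-133) = 14.
Scale by 65: particular solution (27560, -8645); reduce a mod 1323: (1100, -345).
General solution: a = 1100 + 1323t, b = -345 - 415t for integer t.
-1959 ≤ 1100 + 1323t ≤ 22160 gives t ∈ [-2, 15], which is 18 values.

18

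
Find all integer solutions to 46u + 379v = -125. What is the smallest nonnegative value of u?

gcd(379, 46) = 1  (379 = 8×46 + 11, 46 = 4×11 + 2, 11 = 5×2 + 1, 2 = 2×1).
1 divides -125, so solutions exist.
Back-substituting, 46×(-173) + 379×(21) = 1.
Scale by -125/1 = -125: (u₀, v₀) = (21625, -2625).
General solution: u = 21625 + 379t, v = -2625 - 46t for integer t.
u ≥ 0: smallest is 21625 mod 379 = 22 (at t = -57), with v = -3.

22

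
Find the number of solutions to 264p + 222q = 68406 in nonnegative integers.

gcd(264, 222) = 6  (264 = 1×222 + 42, 222 = 5×42 + 12, 42 = 3×12 + 6, 12 = 2×6).
Back-substituting, 264×(16) + 222×(-19) = 6.
Scale by 11401: one solution is (182416, -216619). Reduce p mod 37: (6, 301).
General: p = 6 + 37t, q = 301 - 44t.
p ≥ 0 ⇒ t ≥ 0; q ≥ 0 ⇒ t ≤ 6. So t ∈ [0, 6]: 7 solutions.

7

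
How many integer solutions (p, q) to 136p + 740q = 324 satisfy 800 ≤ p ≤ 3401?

14

gcd(740, 136) = 4  (740 = 5×136 + 60, 136 = 2×60 + 16, 60 = 3×16 + 12, 16 = 1×12 + 4, 12 = 3×4).
Back-substituting, 136×(49) + 740×(-9) = 4.
Scale by 81: particular solution (3969, -729); reduce p mod 185: (84, -15).
General solution: p = 84 + 185t, q = -15 - 34t for integer t.
800 ≤ 84 + 185t ≤ 3401 gives t ∈ [4, 17], which is 14 values.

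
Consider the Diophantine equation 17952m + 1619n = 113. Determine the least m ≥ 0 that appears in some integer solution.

1416

gcd(17952, 1619) = 1.
1 divides 113, so solutions exist.
By Bézout, 17952*(-317) + 1619*(3515) = 1.
Scale by 113/1 = 113: (m₀, n₀) = (-35821, 397195).
General solution: m = -35821 + 1619t, n = 397195 - 17952t for integer t.
m ≥ 0: smallest is -35821 mod 1619 = 1416 (at t = 23), with n = -15701.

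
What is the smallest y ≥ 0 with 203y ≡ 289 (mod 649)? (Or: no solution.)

gcd(649, 203):
  649 = 3*203 + 40
  203 = 5*40 + 3
  40 = 13*3 + 1
  3 = 3*1
so gcd(649, 203) = 1.
1 divides 289, so solutions exist.
Back-substitute for Bézout coefficients:
  1 = 40 - 13*3
  ... = 203*(-211) + 649*(66)
So 203*(-211) ≡ 1 (mod 649); multiply by 289: y ≡ -60979 (mod 649).
Smallest nonnegative: y = -60979 mod 649 = 27.

27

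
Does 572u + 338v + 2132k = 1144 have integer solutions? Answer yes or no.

yes

gcd(572, 338) = 26  (572 = 1·338 + 234, 338 = 1·234 + 104, 234 = 2·104 + 26, 104 = 4·26).
gcd(26, 2132) = 26.
26 divides 1144, so integer solutions exist.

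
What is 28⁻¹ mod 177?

gcd(177, 28) = 1.
By Bézout, 28*(19) + 177*(-3) = 1.
So 28*19 ≡ 1 (mod 177), and 19 mod 177 = 19.

19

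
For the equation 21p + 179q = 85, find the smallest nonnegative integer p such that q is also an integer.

gcd(179, 21) = 1.
1 divides 85, so solutions exist.
By Bézout, 21·(-17) + 179·(2) = 1.
Scale by 85/1 = 85: (p₀, q₀) = (-1445, 170).
General solution: p = -1445 + 179t, q = 170 - 21t for integer t.
p ≥ 0: smallest is -1445 mod 179 = 166 (at t = 9), with q = -19.

166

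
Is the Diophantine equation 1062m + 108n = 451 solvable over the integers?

gcd(1062, 108) = 18.
18 does not divide 451 (remainder 1), so no integer solutions.

no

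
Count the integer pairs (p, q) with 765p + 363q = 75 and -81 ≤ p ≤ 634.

6

gcd(765, 363) = 3.
By Bézout, 765·(28) + 363·(-59) = 3.
Particular solution: (95, -200).
General solution: p = 95 + 121t, q = -200 - 255t for integer t.
-81 ≤ 95 + 121t ≤ 634 gives t ∈ [-1, 4], which is 6 values.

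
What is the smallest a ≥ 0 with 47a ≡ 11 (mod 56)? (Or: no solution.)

gcd(56, 47) = 1.
1 divides 11, so solutions exist.
By Bézout, 47·(-25) + 56·(21) = 1.
So 47·(-25) ≡ 1 (mod 56); multiply by 11: a ≡ -275 (mod 56).
Smallest nonnegative: a = -275 mod 56 = 5.

5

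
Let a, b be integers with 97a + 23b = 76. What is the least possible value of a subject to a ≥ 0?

gcd(97, 23):
  97 = 4*23 + 5
  23 = 4*5 + 3
  5 = 1*3 + 2
  3 = 1*2 + 1
  2 = 2*1
so gcd(97, 23) = 1.
1 divides 76, so solutions exist.
Back-substitute for Bézout coefficients:
  1 = 3 - 1*2
  ... = 97*(-9) + 23*(38)
Scale by 76/1 = 76: (a₀, b₀) = (-684, 2888).
General solution: a = -684 + 23t, b = 2888 - 97t for integer t.
a ≥ 0: smallest is -684 mod 23 = 6 (at t = 30), with b = -22.

6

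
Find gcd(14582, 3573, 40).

1

gcd(14582, 3573):
  14582 = 4·3573 + 290
  3573 = 12·290 + 93
  290 = 3·93 + 11
  93 = 8·11 + 5
  11 = 2·5 + 1
  5 = 5·1
so gcd(14582, 3573) = 1.
gcd(1, 40) = 1.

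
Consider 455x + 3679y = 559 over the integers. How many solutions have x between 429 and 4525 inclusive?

gcd(3679, 455) = 13.
By Bézout, 455×(-97) + 3679×(12) = 13.
Particular solution: (74, -9).
General solution: x = 74 + 283t, y = -9 - 35t for integer t.
429 ≤ 74 + 283t ≤ 4525 gives t ∈ [2, 15], which is 14 values.

14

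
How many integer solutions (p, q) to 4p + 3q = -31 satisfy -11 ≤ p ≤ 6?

gcd(4, 3) = 1  (4 = 1·3 + 1, 3 = 3·1).
Back-substituting, 4·(1) + 3·(-1) = 1.
Scale by -31: particular solution (-31, 31); reduce p mod 3: (2, -13).
General solution: p = 2 + 3t, q = -13 - 4t for integer t.
-11 ≤ 2 + 3t ≤ 6 gives t ∈ [-4, 1], which is 6 values.

6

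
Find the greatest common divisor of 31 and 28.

1

gcd(31, 28) = 1  (31 = 1×28 + 3, 28 = 9×3 + 1, 3 = 3×1).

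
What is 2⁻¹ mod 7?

gcd(7, 2):
  7 = 3·2 + 1
  2 = 2·1
so gcd(7, 2) = 1.
Back-substitute for Bézout coefficients:
  1 = 7 - 3·2
  ... = 2·(-3) + 7·(1)
So 2·-3 ≡ 1 (mod 7), and -3 mod 7 = 4.

4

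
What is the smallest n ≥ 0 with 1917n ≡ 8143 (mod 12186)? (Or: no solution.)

no solution

gcd(12186, 1917) = 9  (12186 = 6·1917 + 684, 1917 = 2·684 + 549, 684 = 1·549 + 135, 549 = 4·135 + 9, 135 = 15·9).
9 does not divide 8143, so the congruence has no solution.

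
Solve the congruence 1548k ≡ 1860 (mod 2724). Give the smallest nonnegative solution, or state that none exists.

gcd(2724, 1548):
  2724 = 1×1548 + 1176
  1548 = 1×1176 + 372
  1176 = 3×372 + 60
  372 = 6×60 + 12
  60 = 5×12
so gcd(2724, 1548) = 12.
12 divides 1860, so solutions exist.
Back-substitute for Bézout coefficients:
  12 = 372 - 6×60
  ... = 1548×(44) + 2724×(-25)
So 1548×(44) ≡ 12 (mod 2724); multiply by 155: k ≡ 6820 (mod 227).
Smallest nonnegative: k = 6820 mod 227 = 10.

10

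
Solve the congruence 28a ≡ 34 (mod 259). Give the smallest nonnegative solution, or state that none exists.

no solution

gcd(259, 28) = 7  (259 = 9*28 + 7, 28 = 4*7).
7 does not divide 34, so the congruence has no solution.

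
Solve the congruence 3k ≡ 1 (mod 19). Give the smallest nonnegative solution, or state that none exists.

gcd(19, 3) = 1.
1 divides 1, so solutions exist.
By Bézout, 3·(-6) + 19·(1) = 1.
So 3·(-6) ≡ 1 (mod 19); multiply by 1: k ≡ -6 (mod 19).
Smallest nonnegative: k = -6 mod 19 = 13.

13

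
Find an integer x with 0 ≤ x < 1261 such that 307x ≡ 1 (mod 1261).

382

gcd(1261, 307) = 1.
By Bézout, 307×(382) + 1261×(-93) = 1.
So 307×382 ≡ 1 (mod 1261), and 382 mod 1261 = 382.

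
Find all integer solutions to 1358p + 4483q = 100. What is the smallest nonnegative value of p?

gcd(4483, 1358) = 1.
1 divides 100, so solutions exist.
By Bézout, 1358×(-1403) + 4483×(425) = 1.
Scale by 100/1 = 100: (p₀, q₀) = (-140300, 42500).
General solution: p = -140300 + 4483t, q = 42500 - 1358t for integer t.
p ≥ 0: smallest is -140300 mod 4483 = 3156 (at t = 32), with q = -956.

3156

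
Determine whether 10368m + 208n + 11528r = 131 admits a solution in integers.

gcd(10368, 208) = 16  (10368 = 49*208 + 176, 208 = 1*176 + 32, 176 = 5*32 + 16, 32 = 2*16).
gcd(16, 11528) = 8.
8 does not divide 131 (remainder 3), so no integer solutions.

no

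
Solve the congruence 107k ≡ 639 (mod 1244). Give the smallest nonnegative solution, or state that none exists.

285

gcd(1244, 107) = 1  (1244 = 11×107 + 67, 107 = 1×67 + 40, 67 = 1×40 + 27, 40 = 1×27 + 13, 27 = 2×13 + 1, 13 = 13×1).
1 divides 639, so solutions exist.
Back-substituting, 107×(-93) + 1244×(8) = 1.
So 107×(-93) ≡ 1 (mod 1244); multiply by 639: k ≡ -59427 (mod 1244).
Smallest nonnegative: k = -59427 mod 1244 = 285.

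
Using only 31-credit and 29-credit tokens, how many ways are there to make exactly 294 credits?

Need nonnegative integers with 31j + 29k = 294.
gcd(31, 29) = 1, and 31·(-14) + 29·(15) = 1.
So (j₀, k₀) = (-4116, 4410); general j = -4116 + 29t, k = 4410 - 31t.
j ≥ 0 ⇒ t ≥ 142; k ≥ 0 ⇒ t ≤ 142. That's 1 value of t.

1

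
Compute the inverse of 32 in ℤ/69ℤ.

gcd(69, 32) = 1  (69 = 2×32 + 5, 32 = 6×5 + 2, 5 = 2×2 + 1, 2 = 2×1).
Back-substituting, 32×(-28) + 69×(13) = 1.
So 32×-28 ≡ 1 (mod 69), and -28 mod 69 = 41.

41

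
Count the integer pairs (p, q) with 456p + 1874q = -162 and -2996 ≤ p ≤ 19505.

24

gcd(1874, 456) = 2  (1874 = 4*456 + 50, 456 = 9*50 + 6, 50 = 8*6 + 2, 6 = 3*2).
Back-substituting, 456*(-300) + 1874*(73) = 2.
Scale by -81: particular solution (24300, -5913); reduce p mod 937: (875, -213).
General solution: p = 875 + 937t, q = -213 - 228t for integer t.
-2996 ≤ 875 + 937t ≤ 19505 gives t ∈ [-4, 19], which is 24 values.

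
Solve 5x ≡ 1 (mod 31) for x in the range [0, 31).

gcd(31, 5) = 1  (31 = 6*5 + 1, 5 = 5*1).
Back-substituting, 5*(-6) + 31*(1) = 1.
So 5*-6 ≡ 1 (mod 31), and -6 mod 31 = 25.

25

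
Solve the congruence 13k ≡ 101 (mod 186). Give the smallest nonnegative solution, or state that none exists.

65

gcd(186, 13) = 1  (186 = 14×13 + 4, 13 = 3×4 + 1, 4 = 4×1).
1 divides 101, so solutions exist.
Back-substituting, 13×(43) + 186×(-3) = 1.
So 13×(43) ≡ 1 (mod 186); multiply by 101: k ≡ 4343 (mod 186).
Smallest nonnegative: k = 4343 mod 186 = 65.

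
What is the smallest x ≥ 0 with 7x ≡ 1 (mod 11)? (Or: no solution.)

8

gcd(11, 7) = 1.
1 divides 1, so solutions exist.
By Bézout, 7·(-3) + 11·(2) = 1.
So 7·(-3) ≡ 1 (mod 11); multiply by 1: x ≡ -3 (mod 11).
Smallest nonnegative: x = -3 mod 11 = 8.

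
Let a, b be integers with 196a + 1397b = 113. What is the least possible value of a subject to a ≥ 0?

gcd(1397, 196) = 1.
1 divides 113, so solutions exist.
By Bézout, 196·(335) + 1397·(-47) = 1.
Scale by 113/1 = 113: (a₀, b₀) = (37855, -5311).
General solution: a = 37855 + 1397t, b = -5311 - 196t for integer t.
a ≥ 0: smallest is 37855 mod 1397 = 136 (at t = -27), with b = -19.

136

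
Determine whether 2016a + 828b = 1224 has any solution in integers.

gcd(2016, 828):
  2016 = 2*828 + 360
  828 = 2*360 + 108
  360 = 3*108 + 36
  108 = 3*36
so gcd(2016, 828) = 36.
36 divides 1224, so integer solutions exist.

yes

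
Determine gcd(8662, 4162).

gcd(8662, 4162):
  8662 = 2×4162 + 338
  4162 = 12×338 + 106
  338 = 3×106 + 20
  106 = 5×20 + 6
  20 = 3×6 + 2
  6 = 3×2
so gcd(8662, 4162) = 2.

2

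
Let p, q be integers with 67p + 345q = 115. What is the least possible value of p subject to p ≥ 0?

115

gcd(345, 67) = 1  (345 = 5*67 + 10, 67 = 6*10 + 7, 10 = 1*7 + 3, 7 = 2*3 + 1, 3 = 3*1).
1 divides 115, so solutions exist.
Back-substituting, 67*(103) + 345*(-20) = 1.
Scale by 115/1 = 115: (p₀, q₀) = (11845, -2300).
General solution: p = 11845 + 345t, q = -2300 - 67t for integer t.
p ≥ 0: smallest is 11845 mod 345 = 115 (at t = -34), with q = -22.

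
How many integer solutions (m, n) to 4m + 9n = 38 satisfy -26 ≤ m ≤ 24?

gcd(9, 4) = 1.
By Bézout, 4×(-2) + 9×(1) = 1.
Particular solution: (5, 2).
General solution: m = 5 + 9t, n = 2 - 4t for integer t.
-26 ≤ 5 + 9t ≤ 24 gives t ∈ [-3, 2], which is 6 values.

6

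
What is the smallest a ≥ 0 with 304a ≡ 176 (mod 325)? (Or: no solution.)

69

gcd(325, 304) = 1  (325 = 1*304 + 21, 304 = 14*21 + 10, 21 = 2*10 + 1, 10 = 10*1).
1 divides 176, so solutions exist.
Back-substituting, 304*(-31) + 325*(29) = 1.
So 304*(-31) ≡ 1 (mod 325); multiply by 176: a ≡ -5456 (mod 325).
Smallest nonnegative: a = -5456 mod 325 = 69.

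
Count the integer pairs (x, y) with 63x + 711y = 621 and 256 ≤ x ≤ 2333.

gcd(711, 63):
  711 = 11×63 + 18
  63 = 3×18 + 9
  18 = 2×9
so gcd(711, 63) = 9.
Back-substitute for Bézout coefficients:
  9 = 63 - 3×18
  ... = 63×(34) + 711×(-3)
Scale by 69: particular solution (2346, -207); reduce x mod 79: (55, -4).
General solution: x = 55 + 79t, y = -4 - 7t for integer t.
256 ≤ 55 + 79t ≤ 2333 gives t ∈ [3, 28], which is 26 values.

26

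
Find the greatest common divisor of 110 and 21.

gcd(110, 21) = 1  (110 = 5·21 + 5, 21 = 4·5 + 1, 5 = 5·1).

1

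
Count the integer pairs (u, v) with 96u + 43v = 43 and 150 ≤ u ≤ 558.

9

gcd(96, 43) = 1.
By Bézout, 96·(13) + 43·(-29) = 1.
Particular solution: (0, 1).
General solution: u = 0 + 43t, v = 1 - 96t for integer t.
150 ≤ 0 + 43t ≤ 558 gives t ∈ [4, 12], which is 9 values.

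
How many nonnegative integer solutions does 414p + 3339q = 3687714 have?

24

gcd(3339, 414) = 9  (3339 = 8×414 + 27, 414 = 15×27 + 9, 27 = 3×9).
Back-substituting, 414×(121) + 3339×(-15) = 9.
Scale by 409746: one solution is (49579266, -6146190). Reduce p mod 371: (310, 1066).
General: p = 310 + 371t, q = 1066 - 46t.
p ≥ 0 ⇒ t ≥ 0; q ≥ 0 ⇒ t ≤ 23. So t ∈ [0, 23]: 24 solutions.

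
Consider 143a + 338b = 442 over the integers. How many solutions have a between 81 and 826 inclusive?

gcd(338, 143) = 13.
By Bézout, 143*(-7) + 338*(3) = 13.
Particular solution: (22, -8).
General solution: a = 22 + 26t, b = -8 - 11t for integer t.
81 ≤ 22 + 26t ≤ 826 gives t ∈ [3, 30], which is 28 values.

28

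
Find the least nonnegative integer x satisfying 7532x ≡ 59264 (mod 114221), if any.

83960

gcd(114221, 7532) = 1.
1 divides 59264, so solutions exist.
By Bézout, 7532·(-9296) + 114221·(613) = 1.
So 7532·(-9296) ≡ 1 (mod 114221); multiply by 59264: x ≡ -550918144 (mod 114221).
Smallest nonnegative: x = -550918144 mod 114221 = 83960.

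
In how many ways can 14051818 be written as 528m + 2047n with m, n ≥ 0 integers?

13

gcd(2047, 528) = 1.
By Bézout, 528×(252) + 2047×(-65) = 1.
One solution: (1964, 6358).
General: m = 1964 + 2047t, n = 6358 - 528t.
m ≥ 0 ⇒ t ≥ 0; n ≥ 0 ⇒ t ≤ 12. So t ∈ [0, 12]: 13 solutions.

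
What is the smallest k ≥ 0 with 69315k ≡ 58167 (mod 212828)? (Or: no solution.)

56669

gcd(212828, 69315):
  212828 = 3×69315 + 4883
  69315 = 14×4883 + 953
  4883 = 5×953 + 118
  953 = 8×118 + 9
  118 = 13×9 + 1
  9 = 9×1
so gcd(212828, 69315) = 1.
1 divides 58167, so solutions exist.
Back-substitute for Bézout coefficients:
  1 = 118 - 13×9
  ... = 69315×(-23449) + 212828×(7637)
So 69315×(-23449) ≡ 1 (mod 212828); multiply by 58167: k ≡ -1363957983 (mod 212828).
Smallest nonnegative: k = -1363957983 mod 212828 = 56669.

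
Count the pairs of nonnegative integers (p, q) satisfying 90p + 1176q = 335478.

gcd(1176, 90) = 6.
By Bézout, 90*(-13) + 1176*(1) = 6.
One solution: (95, 278).
General: p = 95 + 196t, q = 278 - 15t.
p ≥ 0 ⇒ t ≥ 0; q ≥ 0 ⇒ t ≤ 18. So t ∈ [0, 18]: 19 solutions.

19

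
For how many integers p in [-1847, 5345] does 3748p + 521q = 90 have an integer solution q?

14

gcd(3748, 521) = 1.
By Bézout, 3748×(-98) + 521×(705) = 1.
Particular solution: (37, -266).
General solution: p = 37 + 521t, q = -266 - 3748t for integer t.
-1847 ≤ 37 + 521t ≤ 5345 gives t ∈ [-3, 10], which is 14 values.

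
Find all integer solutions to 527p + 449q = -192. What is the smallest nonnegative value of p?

gcd(527, 449):
  527 = 1·449 + 78
  449 = 5·78 + 59
  78 = 1·59 + 19
  59 = 3·19 + 2
  19 = 9·2 + 1
  2 = 2·1
so gcd(527, 449) = 1.
1 divides -192, so solutions exist.
Back-substitute for Bézout coefficients:
  1 = 19 - 9·2
  ... = 527·(213) + 449·(-250)
Scale by -192/1 = -192: (p₀, q₀) = (-40896, 48000).
General solution: p = -40896 + 449t, q = 48000 - 527t for integer t.
p ≥ 0: smallest is -40896 mod 449 = 412 (at t = 92), with q = -484.

412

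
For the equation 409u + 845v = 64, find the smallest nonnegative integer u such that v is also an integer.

496

gcd(845, 409) = 1  (845 = 2·409 + 27, 409 = 15·27 + 4, 27 = 6·4 + 3, 4 = 1·3 + 1, 3 = 3·1).
1 divides 64, so solutions exist.
Back-substituting, 409·(219) + 845·(-106) = 1.
Scale by 64/1 = 64: (u₀, v₀) = (14016, -6784).
General solution: u = 14016 + 845t, v = -6784 - 409t for integer t.
u ≥ 0: smallest is 14016 mod 845 = 496 (at t = -16), with v = -240.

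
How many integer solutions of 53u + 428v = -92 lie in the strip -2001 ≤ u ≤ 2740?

gcd(428, 53):
  428 = 8*53 + 4
  53 = 13*4 + 1
  4 = 4*1
so gcd(428, 53) = 1.
Back-substitute for Bézout coefficients:
  1 = 53 - 13*4
  ... = 53*(105) + 428*(-13)
Scale by -92: particular solution (-9660, 1196); reduce u mod 428: (184, -23).
General solution: u = 184 + 428t, v = -23 - 53t for integer t.
-2001 ≤ 184 + 428t ≤ 2740 gives t ∈ [-5, 5], which is 11 values.

11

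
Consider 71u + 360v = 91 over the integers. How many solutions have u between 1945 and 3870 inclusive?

gcd(360, 71) = 1  (360 = 5×71 + 5, 71 = 14×5 + 1, 5 = 5×1).
Back-substituting, 71×(71) + 360×(-14) = 1.
Scale by 91: particular solution (6461, -1274); reduce u mod 360: (341, -67).
General solution: u = 341 + 360t, v = -67 - 71t for integer t.
1945 ≤ 341 + 360t ≤ 3870 gives t ∈ [5, 9], which is 5 values.

5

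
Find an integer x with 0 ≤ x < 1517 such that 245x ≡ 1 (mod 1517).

gcd(1517, 245) = 1  (1517 = 6*245 + 47, 245 = 5*47 + 10, 47 = 4*10 + 7, 10 = 1*7 + 3, 7 = 2*3 + 1, 3 = 3*1).
Back-substituting, 245*(-452) + 1517*(73) = 1.
So 245*-452 ≡ 1 (mod 1517), and -452 mod 1517 = 1065.

1065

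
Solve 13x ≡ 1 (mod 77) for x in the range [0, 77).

6

gcd(77, 13) = 1  (77 = 5×13 + 12, 13 = 1×12 + 1, 12 = 12×1).
Back-substituting, 13×(6) + 77×(-1) = 1.
So 13×6 ≡ 1 (mod 77), and 6 mod 77 = 6.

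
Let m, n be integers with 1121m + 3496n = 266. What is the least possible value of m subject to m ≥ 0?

178

gcd(3496, 1121):
  3496 = 3·1121 + 133
  1121 = 8·133 + 57
  133 = 2·57 + 19
  57 = 3·19
so gcd(3496, 1121) = 19.
19 divides 266, so solutions exist.
Back-substitute for Bézout coefficients:
  19 = 133 - 2·57
  ... = 1121·(-53) + 3496·(17)
Scale by 266/19 = 14: (m₀, n₀) = (-742, 238).
General solution: m = -742 + 184t, n = 238 - 59t for integer t.
m ≥ 0: smallest is -742 mod 184 = 178 (at t = 5), with n = -57.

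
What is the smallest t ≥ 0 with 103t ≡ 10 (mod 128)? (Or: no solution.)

102

gcd(128, 103):
  128 = 1×103 + 25
  103 = 4×25 + 3
  25 = 8×3 + 1
  3 = 3×1
so gcd(128, 103) = 1.
1 divides 10, so solutions exist.
Back-substitute for Bézout coefficients:
  1 = 25 - 8×3
  ... = 103×(-41) + 128×(33)
So 103×(-41) ≡ 1 (mod 128); multiply by 10: t ≡ -410 (mod 128).
Smallest nonnegative: t = -410 mod 128 = 102.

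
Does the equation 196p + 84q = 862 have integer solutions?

no

gcd(196, 84) = 28  (196 = 2*84 + 28, 84 = 3*28).
28 does not divide 862 (remainder 22), so no integer solutions.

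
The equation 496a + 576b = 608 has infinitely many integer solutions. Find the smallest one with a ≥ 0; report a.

gcd(576, 496):
  576 = 1·496 + 80
  496 = 6·80 + 16
  80 = 5·16
so gcd(576, 496) = 16.
16 divides 608, so solutions exist.
Back-substitute for Bézout coefficients:
  16 = 496 - 6·80
  ... = 496·(7) + 576·(-6)
Scale by 608/16 = 38: (a₀, b₀) = (266, -228).
General solution: a = 266 + 36t, b = -228 - 31t for integer t.
a ≥ 0: smallest is 266 mod 36 = 14 (at t = -7), with b = -11.

14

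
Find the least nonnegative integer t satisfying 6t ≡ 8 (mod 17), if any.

gcd(17, 6):
  17 = 2·6 + 5
  6 = 1·5 + 1
  5 = 5·1
so gcd(17, 6) = 1.
1 divides 8, so solutions exist.
Back-substitute for Bézout coefficients:
  1 = 6 - 1·5
  ... = 6·(3) + 17·(-1)
So 6·(3) ≡ 1 (mod 17); multiply by 8: t ≡ 24 (mod 17).
Smallest nonnegative: t = 24 mod 17 = 7.

7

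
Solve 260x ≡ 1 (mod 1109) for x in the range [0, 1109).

gcd(1109, 260) = 1.
By Bézout, 260*(-209) + 1109*(49) = 1.
So 260*-209 ≡ 1 (mod 1109), and -209 mod 1109 = 900.

900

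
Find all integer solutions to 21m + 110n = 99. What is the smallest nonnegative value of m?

99

gcd(110, 21):
  110 = 5×21 + 5
  21 = 4×5 + 1
  5 = 5×1
so gcd(110, 21) = 1.
1 divides 99, so solutions exist.
Back-substitute for Bézout coefficients:
  1 = 21 - 4×5
  ... = 21×(21) + 110×(-4)
Scale by 99/1 = 99: (m₀, n₀) = (2079, -396).
General solution: m = 2079 + 110t, n = -396 - 21t for integer t.
m ≥ 0: smallest is 2079 mod 110 = 99 (at t = -18), with n = -18.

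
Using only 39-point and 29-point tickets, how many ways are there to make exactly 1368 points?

Need nonnegative integers with 39j + 29k = 1368.
gcd(39, 29) = 1, and 39·(3) + 29·(-4) = 1.
So (j₀, k₀) = (4104, -5472); general j = 4104 + 29t, k = -5472 - 39t.
j ≥ 0 ⇒ t ≥ -141; k ≥ 0 ⇒ t ≤ -141. That's 1 value of t.

1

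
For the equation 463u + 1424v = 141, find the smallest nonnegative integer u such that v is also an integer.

gcd(1424, 463) = 1  (1424 = 3×463 + 35, 463 = 13×35 + 8, 35 = 4×8 + 3, 8 = 2×3 + 2, 3 = 1×2 + 1, 2 = 2×1).
1 divides 141, so solutions exist.
Back-substituting, 463×(-529) + 1424×(172) = 1.
Scale by 141/1 = 141: (u₀, v₀) = (-74589, 24252).
General solution: u = -74589 + 1424t, v = 24252 - 463t for integer t.
u ≥ 0: smallest is -74589 mod 1424 = 883 (at t = 53), with v = -287.

883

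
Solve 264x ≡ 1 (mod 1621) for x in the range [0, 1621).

657

gcd(1621, 264) = 1.
By Bézout, 264·(657) + 1621·(-107) = 1.
So 264·657 ≡ 1 (mod 1621), and 657 mod 1621 = 657.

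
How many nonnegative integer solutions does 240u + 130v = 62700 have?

gcd(240, 130) = 10  (240 = 1×130 + 110, 130 = 1×110 + 20, 110 = 5×20 + 10, 20 = 2×10).
Back-substituting, 240×(6) + 130×(-11) = 10.
Scale by 6270: one solution is (37620, -68970). Reduce u mod 13: (11, 462).
General: u = 11 + 13t, v = 462 - 24t.
u ≥ 0 ⇒ t ≥ 0; v ≥ 0 ⇒ t ≤ 19. So t ∈ [0, 19]: 20 solutions.

20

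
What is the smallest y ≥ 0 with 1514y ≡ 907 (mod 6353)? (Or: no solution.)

1314

gcd(6353, 1514) = 1  (6353 = 4·1514 + 297, 1514 = 5·297 + 29, 297 = 10·29 + 7, 29 = 4·7 + 1, 7 = 7·1).
1 divides 907, so solutions exist.
Back-substituting, 1514·(877) + 6353·(-209) = 1.
So 1514·(877) ≡ 1 (mod 6353); multiply by 907: y ≡ 795439 (mod 6353).
Smallest nonnegative: y = 795439 mod 6353 = 1314.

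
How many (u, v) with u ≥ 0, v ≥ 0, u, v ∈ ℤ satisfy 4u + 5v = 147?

gcd(5, 4) = 1  (5 = 1*4 + 1, 4 = 4*1).
Back-substituting, 4*(-1) + 5*(1) = 1.
Scale by 147: one solution is (-147, 147). Reduce u mod 5: (3, 27).
General: u = 3 + 5t, v = 27 - 4t.
u ≥ 0 ⇒ t ≥ 0; v ≥ 0 ⇒ t ≤ 6. So t ∈ [0, 6]: 7 solutions.

7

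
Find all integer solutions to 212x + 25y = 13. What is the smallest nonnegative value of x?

gcd(212, 25) = 1  (212 = 8×25 + 12, 25 = 2×12 + 1, 12 = 12×1).
1 divides 13, so solutions exist.
Back-substituting, 212×(-2) + 25×(17) = 1.
Scale by 13/1 = 13: (x₀, y₀) = (-26, 221).
General solution: x = -26 + 25t, y = 221 - 212t for integer t.
x ≥ 0: smallest is -26 mod 25 = 24 (at t = 2), with y = -203.

24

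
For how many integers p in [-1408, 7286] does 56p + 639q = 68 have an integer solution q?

gcd(639, 56):
  639 = 11*56 + 23
  56 = 2*23 + 10
  23 = 2*10 + 3
  10 = 3*3 + 1
  3 = 3*1
so gcd(639, 56) = 1.
Back-substitute for Bézout coefficients:
  1 = 10 - 3*3
  ... = 56*(194) + 639*(-17)
Scale by 68: particular solution (13192, -1156); reduce p mod 639: (412, -36).
General solution: p = 412 + 639t, q = -36 - 56t for integer t.
-1408 ≤ 412 + 639t ≤ 7286 gives t ∈ [-2, 10], which is 13 values.

13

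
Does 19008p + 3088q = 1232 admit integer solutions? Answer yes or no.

gcd(19008, 3088) = 16  (19008 = 6·3088 + 480, 3088 = 6·480 + 208, 480 = 2·208 + 64, 208 = 3·64 + 16, 64 = 4·16).
16 divides 1232, so integer solutions exist.

yes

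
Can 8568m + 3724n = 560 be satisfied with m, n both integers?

yes

gcd(8568, 3724) = 28  (8568 = 2*3724 + 1120, 3724 = 3*1120 + 364, 1120 = 3*364 + 28, 364 = 13*28).
28 divides 560, so integer solutions exist.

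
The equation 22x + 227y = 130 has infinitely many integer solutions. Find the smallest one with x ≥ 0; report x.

gcd(227, 22) = 1  (227 = 10×22 + 7, 22 = 3×7 + 1, 7 = 7×1).
1 divides 130, so solutions exist.
Back-substituting, 22×(31) + 227×(-3) = 1.
Scale by 130/1 = 130: (x₀, y₀) = (4030, -390).
General solution: x = 4030 + 227t, y = -390 - 22t for integer t.
x ≥ 0: smallest is 4030 mod 227 = 171 (at t = -17), with y = -16.

171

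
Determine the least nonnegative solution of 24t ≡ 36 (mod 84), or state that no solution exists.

5

gcd(84, 24) = 12.
12 divides 36, so solutions exist.
By Bézout, 24×(-3) + 84×(1) = 12.
So 24×(-3) ≡ 12 (mod 84); multiply by 3: t ≡ -9 (mod 7).
Smallest nonnegative: t = -9 mod 7 = 5.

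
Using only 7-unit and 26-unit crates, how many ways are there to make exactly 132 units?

Need nonnegative integers with 7j + 26k = 132.
gcd(7, 26) = 1, and 7·(-11) + 26·(3) = 1.
So (j₀, k₀) = (-1452, 396); general j = -1452 + 26t, k = 396 - 7t.
j ≥ 0 ⇒ t ≥ 56; k ≥ 0 ⇒ t ≤ 56. That's 1 value of t.

1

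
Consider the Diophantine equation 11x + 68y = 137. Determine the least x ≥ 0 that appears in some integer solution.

gcd(68, 11) = 1.
1 divides 137, so solutions exist.
By Bézout, 11×(31) + 68×(-5) = 1.
Scale by 137/1 = 137: (x₀, y₀) = (4247, -685).
General solution: x = 4247 + 68t, y = -685 - 11t for integer t.
x ≥ 0: smallest is 4247 mod 68 = 31 (at t = -62), with y = -3.

31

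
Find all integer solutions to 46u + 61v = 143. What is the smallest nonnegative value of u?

gcd(61, 46):
  61 = 1×46 + 15
  46 = 3×15 + 1
  15 = 15×1
so gcd(61, 46) = 1.
1 divides 143, so solutions exist.
Back-substitute for Bézout coefficients:
  1 = 46 - 3×15
  ... = 46×(4) + 61×(-3)
Scale by 143/1 = 143: (u₀, v₀) = (572, -429).
General solution: u = 572 + 61t, v = -429 - 46t for integer t.
u ≥ 0: smallest is 572 mod 61 = 23 (at t = -9), with v = -15.

23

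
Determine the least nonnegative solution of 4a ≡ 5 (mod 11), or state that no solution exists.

4

gcd(11, 4) = 1.
1 divides 5, so solutions exist.
By Bézout, 4*(3) + 11*(-1) = 1.
So 4*(3) ≡ 1 (mod 11); multiply by 5: a ≡ 15 (mod 11).
Smallest nonnegative: a = 15 mod 11 = 4.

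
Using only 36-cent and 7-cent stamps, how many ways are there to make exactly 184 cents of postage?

Need nonnegative integers with 36j + 7k = 184.
gcd(36, 7) = 1, and 36·(1) + 7·(-5) = 1.
So (j₀, k₀) = (184, -920); general j = 184 + 7t, k = -920 - 36t.
j ≥ 0 ⇒ t ≥ -26; k ≥ 0 ⇒ t ≤ -26. That's 1 value of t.

1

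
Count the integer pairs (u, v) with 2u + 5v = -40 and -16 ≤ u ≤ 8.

5

gcd(5, 2):
  5 = 2×2 + 1
  2 = 2×1
so gcd(5, 2) = 1.
Back-substitute for Bézout coefficients:
  1 = 5 - 2×2
  ... = 2×(-2) + 5×(1)
Scale by -40: particular solution (80, -40); reduce u mod 5: (0, -8).
General solution: u = 0 + 5t, v = -8 - 2t for integer t.
-16 ≤ 0 + 5t ≤ 8 gives t ∈ [-3, 1], which is 5 values.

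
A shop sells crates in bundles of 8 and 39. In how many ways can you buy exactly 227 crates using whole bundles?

Need nonnegative integers with 8j + 39k = 227.
gcd(8, 39) = 1, and 8·(5) + 39·(-1) = 1.
So (j₀, k₀) = (1135, -227); general j = 1135 + 39t, k = -227 - 8t.
j ≥ 0 ⇒ t ≥ -29; k ≥ 0 ⇒ t ≤ -29. That's 1 value of t.

1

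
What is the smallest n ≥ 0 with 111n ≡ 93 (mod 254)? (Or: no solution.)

gcd(254, 111) = 1  (254 = 2·111 + 32, 111 = 3·32 + 15, 32 = 2·15 + 2, 15 = 7·2 + 1, 2 = 2·1).
1 divides 93, so solutions exist.
Back-substituting, 111·(119) + 254·(-52) = 1.
So 111·(119) ≡ 1 (mod 254); multiply by 93: n ≡ 11067 (mod 254).
Smallest nonnegative: n = 11067 mod 254 = 145.

145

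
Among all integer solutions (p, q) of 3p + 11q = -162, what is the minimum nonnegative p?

1

gcd(11, 3):
  11 = 3×3 + 2
  3 = 1×2 + 1
  2 = 2×1
so gcd(11, 3) = 1.
1 divides -162, so solutions exist.
Back-substitute for Bézout coefficients:
  1 = 3 - 1×2
  ... = 3×(4) + 11×(-1)
Scale by -162/1 = -162: (p₀, q₀) = (-648, 162).
General solution: p = -648 + 11t, q = 162 - 3t for integer t.
p ≥ 0: smallest is -648 mod 11 = 1 (at t = 59), with q = -15.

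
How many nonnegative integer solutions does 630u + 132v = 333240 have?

gcd(630, 132) = 6.
By Bézout, 630*(-9) + 132*(43) = 6.
One solution: (2, 2515).
General: u = 2 + 22t, v = 2515 - 105t.
u ≥ 0 ⇒ t ≥ 0; v ≥ 0 ⇒ t ≤ 23. So t ∈ [0, 23]: 24 solutions.

24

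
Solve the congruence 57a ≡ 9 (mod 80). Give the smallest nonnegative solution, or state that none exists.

17

gcd(80, 57) = 1  (80 = 1×57 + 23, 57 = 2×23 + 11, 23 = 2×11 + 1, 11 = 11×1).
1 divides 9, so solutions exist.
Back-substituting, 57×(-7) + 80×(5) = 1.
So 57×(-7) ≡ 1 (mod 80); multiply by 9: a ≡ -63 (mod 80).
Smallest nonnegative: a = -63 mod 80 = 17.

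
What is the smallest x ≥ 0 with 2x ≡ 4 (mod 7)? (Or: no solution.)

2

gcd(7, 2) = 1.
1 divides 4, so solutions exist.
By Bézout, 2·(-3) + 7·(1) = 1.
So 2·(-3) ≡ 1 (mod 7); multiply by 4: x ≡ -12 (mod 7).
Smallest nonnegative: x = -12 mod 7 = 2.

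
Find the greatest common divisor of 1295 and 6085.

gcd(6085, 1295):
  6085 = 4·1295 + 905
  1295 = 1·905 + 390
  905 = 2·390 + 125
  390 = 3·125 + 15
  125 = 8·15 + 5
  15 = 3·5
so gcd(6085, 1295) = 5.

5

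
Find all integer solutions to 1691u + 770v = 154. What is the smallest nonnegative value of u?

154

gcd(1691, 770) = 1  (1691 = 2*770 + 151, 770 = 5*151 + 15, 151 = 10*15 + 1, 15 = 15*1).
1 divides 154, so solutions exist.
Back-substituting, 1691*(51) + 770*(-112) = 1.
Scale by 154/1 = 154: (u₀, v₀) = (7854, -17248).
General solution: u = 7854 + 770t, v = -17248 - 1691t for integer t.
u ≥ 0: smallest is 7854 mod 770 = 154 (at t = -10), with v = -338.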